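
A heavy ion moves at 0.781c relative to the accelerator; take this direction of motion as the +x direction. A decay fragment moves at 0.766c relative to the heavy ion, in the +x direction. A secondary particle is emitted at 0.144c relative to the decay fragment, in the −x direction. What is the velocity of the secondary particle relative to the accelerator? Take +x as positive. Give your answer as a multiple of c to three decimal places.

Apply u = (u' + v)/(1 + u'v/c²) successively, working outward toward the accelerator.
Start: velocity of the heavy ion relative to the accelerator = 0.7810c.
Compose with the decay fragment (u' = 0.766 in the heavy ion frame): u_1 = (0.766 + 0.781) / (1 + 0.766·0.781) = 1.5470/1.5982 = 0.9679.
Compose with the secondary particle (u' = -0.144 in the decay fragment frame): u_2 = (-0.144 + 0.968) / (1 + (-0.144)·0.968) = 0.8239/0.8606 = 0.9574.

+0.957c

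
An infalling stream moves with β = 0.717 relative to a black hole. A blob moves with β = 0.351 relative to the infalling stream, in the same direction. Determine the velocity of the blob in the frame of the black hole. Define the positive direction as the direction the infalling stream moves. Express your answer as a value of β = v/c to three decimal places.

β = 0.853

With v = 0.717 and u' = 0.351 (in units of c),
u = (u' + v)/(1 + u'v/c²):
u = (0.351 + 0.717) / (1 + 0.351·0.717) = 1.0680/1.2517 = 0.8533
(Galilean addition would give +1.068c, exceeding c.)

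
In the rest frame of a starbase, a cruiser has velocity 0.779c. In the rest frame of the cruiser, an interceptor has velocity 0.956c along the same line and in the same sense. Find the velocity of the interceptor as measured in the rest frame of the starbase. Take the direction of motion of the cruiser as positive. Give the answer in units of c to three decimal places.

With v = 0.779 and u' = 0.956 (in units of c),
u = (u' + v)/(1 + u'v/c²):
u = (0.956 + 0.779) / (1 + 0.956·0.779) = 1.7350/1.7447 = 0.9944
(Galilean addition would give +1.735c, exceeding c.)

0.994c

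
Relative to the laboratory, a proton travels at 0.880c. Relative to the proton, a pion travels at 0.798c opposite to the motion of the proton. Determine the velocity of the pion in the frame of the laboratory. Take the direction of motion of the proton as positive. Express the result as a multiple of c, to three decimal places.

With v = 0.880 and u' = -0.798 (in units of c),
u = (u' + v)/(1 + u'v/c²):
u = (-0.798 + 0.880) / (1 + (-0.798)·0.880) = 0.0820/0.2978 = 0.2754
(Galilean addition would give +0.082c.)

+0.275c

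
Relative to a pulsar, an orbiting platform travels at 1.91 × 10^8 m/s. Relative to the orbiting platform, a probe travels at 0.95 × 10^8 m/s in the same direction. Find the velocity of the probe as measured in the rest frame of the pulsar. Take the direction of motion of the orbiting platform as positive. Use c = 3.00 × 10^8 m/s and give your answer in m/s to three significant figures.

2.38 × 10^8 m/s

In units of c (dividing by 3.00 × 10^8 m/s): v = 0.637, u' = 0.317.
u = (u' + v)/(1 + u'v/c²):
u = (0.317 + 0.637) / (1 + 0.317·0.637) = 0.9533/1.2016 = 0.7934
(Galilean addition would give +0.953c.)
Converting back: u = 0.7934 × 3.00 × 10^8 m/s.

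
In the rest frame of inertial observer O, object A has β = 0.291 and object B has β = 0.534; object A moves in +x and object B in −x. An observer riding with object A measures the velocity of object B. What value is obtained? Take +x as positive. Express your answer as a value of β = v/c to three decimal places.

β_A = 0.291, β_B = -0.534.
Transform to A's frame with the inverse velocity-addition law: u' = (u − v)/(1 − uv/c²), taking u = β_B and v = β_A.
u' = (-0.534 − 0.291) / (1 − (0.291)(-0.534)) = -0.8250/1.1554 = -0.7140.

β = -0.714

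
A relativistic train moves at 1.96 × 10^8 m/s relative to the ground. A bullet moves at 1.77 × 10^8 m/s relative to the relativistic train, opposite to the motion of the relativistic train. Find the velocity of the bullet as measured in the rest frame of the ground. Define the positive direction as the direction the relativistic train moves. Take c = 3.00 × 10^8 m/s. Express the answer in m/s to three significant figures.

+3.09 × 10^7 m/s

In units of c (dividing by 3.00 × 10^8 m/s): v = 0.653, u' = -0.590.
u = (u' + v)/(1 + u'v/c²):
u = (-0.590 + 0.653) / (1 + (-0.590)·0.653) = 0.0633/0.6145 = 0.1031
Converting back: u = 0.1031 × 3.00 × 10^8 m/s.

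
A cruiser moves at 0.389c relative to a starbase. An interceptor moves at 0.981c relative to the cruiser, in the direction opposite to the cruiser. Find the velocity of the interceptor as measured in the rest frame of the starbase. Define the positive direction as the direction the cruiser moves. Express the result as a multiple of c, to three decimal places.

-0.957c

With v = 0.389 and u' = -0.981 (in units of c),
u = (u' + v)/(1 + u'v/c²):
u = (-0.981 + 0.389) / (1 + (-0.981)·0.389) = -0.5920/0.6184 = -0.9573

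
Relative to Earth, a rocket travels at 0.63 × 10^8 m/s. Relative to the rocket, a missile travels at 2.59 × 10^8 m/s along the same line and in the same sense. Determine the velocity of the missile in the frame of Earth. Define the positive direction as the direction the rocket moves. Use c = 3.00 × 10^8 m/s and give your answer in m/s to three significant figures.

In units of c (dividing by 3.00 × 10^8 m/s): v = 0.210, u' = 0.863.
u = (u' + v)/(1 + u'v/c²):
u = (0.863 + 0.210) / (1 + 0.863·0.210) = 1.0733/1.1813 = 0.9086
Converting back: u = 0.9086 × 3.00 × 10^8 m/s.

2.73 × 10^8 m/s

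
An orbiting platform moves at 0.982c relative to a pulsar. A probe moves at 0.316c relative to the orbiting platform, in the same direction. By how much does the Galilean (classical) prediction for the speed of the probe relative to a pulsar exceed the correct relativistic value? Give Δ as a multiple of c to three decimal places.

Galilean: u_cl = 0.316 + 0.982 = 1.2980.
Relativistic: u_rel = (0.316 + 0.982) / (1 + 0.316·0.982) = 1.2980/1.3103 = 0.9906.
Δ = 1.2980 − 0.9906 = 0.3074.
(The classical prediction exceeds c; the relativistic result does not.)

Δ = 0.307c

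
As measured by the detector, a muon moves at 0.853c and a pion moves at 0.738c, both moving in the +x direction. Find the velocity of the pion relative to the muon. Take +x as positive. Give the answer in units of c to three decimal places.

β_A = 0.853, β_B = 0.738.
Transform to A's frame with the inverse velocity-addition law: u' = (u − v)/(1 − uv/c²), taking u = β_B and v = β_A.
u' = (0.738 − 0.853) / (1 − (0.853)(0.738)) = -0.1150/0.3705 = -0.3104.

-0.310c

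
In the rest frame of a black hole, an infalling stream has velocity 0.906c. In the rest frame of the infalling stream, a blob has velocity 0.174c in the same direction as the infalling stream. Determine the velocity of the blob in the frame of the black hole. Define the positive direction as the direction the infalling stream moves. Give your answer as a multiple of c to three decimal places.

0.933c

With v = 0.906 and u' = 0.174 (in units of c),
u = (u' + v)/(1 + u'v/c²):
u = (0.174 + 0.906) / (1 + 0.174·0.906) = 1.0800/1.1576 = 0.9329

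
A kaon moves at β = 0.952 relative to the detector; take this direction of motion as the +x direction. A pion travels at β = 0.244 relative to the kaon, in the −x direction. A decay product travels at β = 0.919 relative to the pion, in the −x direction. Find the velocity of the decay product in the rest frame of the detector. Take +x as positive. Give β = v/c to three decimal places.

β = +0.021

Apply u = (u' + v)/(1 + u'v/c²) successively, working outward toward the detector.
Start: velocity of the kaon relative to the detector = 0.9520c.
Compose with the pion (u' = -0.244 in the kaon frame): u_1 = (-0.244 + 0.952) / (1 + (-0.244)·0.952) = 0.7080/0.7677 = 0.9222.
Compose with the decay product (u' = -0.919 in the pion frame): u_2 = (-0.919 + 0.922) / (1 + (-0.919)·0.922) = 0.0032/0.1525 = 0.0211.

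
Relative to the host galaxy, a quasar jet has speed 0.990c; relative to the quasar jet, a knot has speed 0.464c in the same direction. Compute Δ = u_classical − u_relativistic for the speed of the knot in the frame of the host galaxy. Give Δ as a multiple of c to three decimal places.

Galilean: u_cl = 0.464 + 0.990 = 1.4540.
Relativistic: u_rel = (0.464 + 0.990) / (1 + 0.464·0.990) = 1.4540/1.4594 = 0.9963.
Δ = 1.4540 − 0.9963 = 0.4577.
(The classical prediction exceeds c; the relativistic result does not.)

Δ = 0.458c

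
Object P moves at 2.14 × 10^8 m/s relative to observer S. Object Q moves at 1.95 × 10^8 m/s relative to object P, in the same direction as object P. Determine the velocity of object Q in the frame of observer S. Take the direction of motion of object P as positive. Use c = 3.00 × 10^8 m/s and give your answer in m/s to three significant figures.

In units of c (dividing by 3.00 × 10^8 m/s): v = 0.713, u' = 0.650.
u = (u' + v)/(1 + u'v/c²):
u = (0.650 + 0.713) / (1 + 0.650·0.713) = 1.3633/1.4637 = 0.9315
Converting back: u = 0.9315 × 3.00 × 10^8 m/s.

2.79 × 10^8 m/s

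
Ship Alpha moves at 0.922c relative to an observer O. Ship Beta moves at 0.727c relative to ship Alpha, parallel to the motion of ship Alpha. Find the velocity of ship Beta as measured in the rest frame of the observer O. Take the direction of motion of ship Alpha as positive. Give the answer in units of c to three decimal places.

0.987c

With v = 0.922 and u' = 0.727 (in units of c),
u = (u' + v)/(1 + u'v/c²):
u = (0.727 + 0.922) / (1 + 0.727·0.922) = 1.6490/1.6703 = 0.9873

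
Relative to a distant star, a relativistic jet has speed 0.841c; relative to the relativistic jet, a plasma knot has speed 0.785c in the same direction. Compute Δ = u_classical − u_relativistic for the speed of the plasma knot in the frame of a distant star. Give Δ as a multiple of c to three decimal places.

Δ = 0.647c

Galilean: u_cl = 0.785 + 0.841 = 1.6260.
Relativistic: u_rel = (0.785 + 0.841) / (1 + 0.785·0.841) = 1.6260/1.6602 = 0.9794.
Δ = 1.6260 − 0.9794 = 0.6466.
(The classical prediction exceeds c; the relativistic result does not.)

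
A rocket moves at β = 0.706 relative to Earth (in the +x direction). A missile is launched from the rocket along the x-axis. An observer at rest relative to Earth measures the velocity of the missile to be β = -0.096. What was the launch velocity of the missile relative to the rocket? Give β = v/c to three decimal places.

β = -0.751

Invert the composition law: u' = (u − v)/(1 − uv/c²).
u' = (-0.096 − 0.706) / (1 − (-0.096)(0.706)) = -0.8020/1.0678 = -0.7511.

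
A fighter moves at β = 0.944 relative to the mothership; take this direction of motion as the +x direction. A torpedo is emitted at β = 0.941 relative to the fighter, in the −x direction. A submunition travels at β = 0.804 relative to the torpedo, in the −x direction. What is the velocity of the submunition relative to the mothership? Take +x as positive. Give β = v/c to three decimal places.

β = -0.794

Apply u = (u' + v)/(1 + u'v/c²) successively, working outward toward the mothership.
Start: velocity of the fighter relative to the mothership = 0.9440c.
Compose with the torpedo (u' = -0.941 in the fighter frame): u_1 = (-0.941 + 0.944) / (1 + (-0.941)·0.944) = 0.0030/0.1117 = 0.0269.
Compose with the submunition (u' = -0.804 in the torpedo frame): u_2 = (-0.804 + 0.027) / (1 + (-0.804)·0.027) = -0.7771/0.9784 = -0.7943.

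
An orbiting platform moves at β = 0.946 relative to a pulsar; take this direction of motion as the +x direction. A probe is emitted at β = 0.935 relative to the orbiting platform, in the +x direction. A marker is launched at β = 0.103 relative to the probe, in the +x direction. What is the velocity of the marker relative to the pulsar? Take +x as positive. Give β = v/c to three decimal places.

Apply u = (u' + v)/(1 + u'v/c²) successively, working outward toward the pulsar.
Start: velocity of the orbiting platform relative to the pulsar = 0.9460c.
Compose with the probe (u' = 0.935 in the orbiting platform frame): u_1 = (0.935 + 0.946) / (1 + 0.935·0.946) = 1.8810/1.8845 = 0.9981.
Compose with the marker (u' = 0.103 in the probe frame): u_2 = (0.103 + 0.998) / (1 + 0.103·0.998) = 1.1011/1.1028 = 0.9985.

β = 0.998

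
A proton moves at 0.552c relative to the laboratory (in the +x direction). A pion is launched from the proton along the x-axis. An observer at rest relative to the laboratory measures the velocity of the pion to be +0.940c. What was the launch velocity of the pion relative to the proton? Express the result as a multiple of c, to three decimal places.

+0.806c

Invert the composition law: u' = (u − v)/(1 − uv/c²).
u' = (0.940 − 0.552) / (1 − (0.940)(0.552)) = 0.3880/0.4811 = 0.8065.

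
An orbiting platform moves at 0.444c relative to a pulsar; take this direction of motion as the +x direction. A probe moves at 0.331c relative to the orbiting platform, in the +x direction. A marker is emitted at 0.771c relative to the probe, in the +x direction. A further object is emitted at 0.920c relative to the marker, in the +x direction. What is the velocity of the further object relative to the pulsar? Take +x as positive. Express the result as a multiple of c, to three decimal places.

0.998c

Apply u = (u' + v)/(1 + u'v/c²) successively, working outward toward the pulsar.
Start: velocity of the orbiting platform relative to the pulsar = 0.4440c.
Compose with the probe (u' = 0.331 in the orbiting platform frame): u_1 = (0.331 + 0.444) / (1 + 0.331·0.444) = 0.7750/1.1470 = 0.6757.
Compose with the marker (u' = 0.771 in the probe frame): u_2 = (0.771 + 0.676) / (1 + 0.771·0.676) = 1.4467/1.5210 = 0.9512.
Compose with the further object (u' = 0.920 in the marker frame): u_3 = (0.920 + 0.951) / (1 + 0.920·0.951) = 1.8712/1.8751 = 0.9979.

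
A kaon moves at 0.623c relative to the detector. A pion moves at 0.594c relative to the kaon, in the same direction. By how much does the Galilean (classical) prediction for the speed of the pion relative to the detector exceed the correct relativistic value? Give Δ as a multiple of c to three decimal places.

Δ = 0.329c

Galilean: u_cl = 0.594 + 0.623 = 1.2170.
Relativistic: u_rel = (0.594 + 0.623) / (1 + 0.594·0.623) = 1.2170/1.3701 = 0.8883.
Δ = 1.2170 − 0.8883 = 0.3287.
(The classical prediction exceeds c; the relativistic result does not.)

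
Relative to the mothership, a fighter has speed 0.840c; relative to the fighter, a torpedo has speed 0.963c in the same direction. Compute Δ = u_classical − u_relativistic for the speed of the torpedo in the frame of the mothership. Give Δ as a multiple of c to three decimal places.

Δ = 0.806c

Galilean: u_cl = 0.963 + 0.840 = 1.8030.
Relativistic: u_rel = (0.963 + 0.840) / (1 + 0.963·0.840) = 1.8030/1.8089 = 0.9967.
Δ = 1.8030 − 0.9967 = 0.8063.
(The classical prediction exceeds c; the relativistic result does not.)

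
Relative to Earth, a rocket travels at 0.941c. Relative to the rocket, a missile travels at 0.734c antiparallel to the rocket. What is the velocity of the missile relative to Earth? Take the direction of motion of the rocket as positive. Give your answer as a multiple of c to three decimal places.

With v = 0.941 and u' = -0.734 (in units of c),
u = (u' + v)/(1 + u'v/c²):
u = (-0.734 + 0.941) / (1 + (-0.734)·0.941) = 0.2070/0.3093 = 0.6692
(Galilean addition would give +0.207c.)

+0.669c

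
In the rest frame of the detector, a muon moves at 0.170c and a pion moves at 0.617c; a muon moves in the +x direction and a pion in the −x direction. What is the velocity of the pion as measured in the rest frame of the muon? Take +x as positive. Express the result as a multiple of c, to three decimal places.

β_A = 0.170, β_B = -0.617.
Transform to A's frame with the inverse velocity-addition law: u' = (u − v)/(1 − uv/c²), taking u = β_B and v = β_A.
u' = (-0.617 − 0.170) / (1 − (0.170)(-0.617)) = -0.7870/1.1049 = -0.7123.

-0.712c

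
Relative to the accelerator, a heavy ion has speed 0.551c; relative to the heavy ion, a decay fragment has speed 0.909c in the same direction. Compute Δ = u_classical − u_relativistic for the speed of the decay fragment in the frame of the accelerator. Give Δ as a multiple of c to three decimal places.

Δ = 0.487c

Galilean: u_cl = 0.909 + 0.551 = 1.4600.
Relativistic: u_rel = (0.909 + 0.551) / (1 + 0.909·0.551) = 1.4600/1.5009 = 0.9728.
Δ = 1.4600 − 0.9728 = 0.4872.
(The classical prediction exceeds c; the relativistic result does not.)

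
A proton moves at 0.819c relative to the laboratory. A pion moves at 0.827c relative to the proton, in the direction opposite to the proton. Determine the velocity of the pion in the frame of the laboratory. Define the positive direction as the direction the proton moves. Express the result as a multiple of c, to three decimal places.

-0.025c

With v = 0.819 and u' = -0.827 (in units of c),
u = (u' + v)/(1 + u'v/c²):
u = (-0.827 + 0.819) / (1 + (-0.827)·0.819) = -0.0080/0.3227 = -0.0248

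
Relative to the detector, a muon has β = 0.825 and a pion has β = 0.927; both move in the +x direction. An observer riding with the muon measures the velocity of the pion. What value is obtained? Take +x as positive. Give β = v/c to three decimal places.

β_A = 0.825, β_B = 0.927.
Transform to A's frame with the inverse velocity-addition law: u' = (u − v)/(1 − uv/c²), taking u = β_B and v = β_A.
u' = (0.927 − 0.825) / (1 − (0.825)(0.927)) = 0.1020/0.2352 = 0.4336.

β = +0.434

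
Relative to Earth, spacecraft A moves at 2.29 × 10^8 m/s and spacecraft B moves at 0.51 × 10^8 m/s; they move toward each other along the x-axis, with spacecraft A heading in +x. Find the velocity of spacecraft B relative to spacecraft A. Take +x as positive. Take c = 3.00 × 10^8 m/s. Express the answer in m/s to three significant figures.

-2.48 × 10^8 m/s

β_A = 0.763, β_B = -0.170 (dividing each by c = 3.00 × 10^8 m/s).
Transform to A's frame with the inverse velocity-addition law: u' = (u − v)/(1 − uv/c²), taking u = β_B and v = β_A.
u' = (-0.170 − 0.763) / (1 − (0.763)(-0.170)) = -0.9333/1.1298 = -0.8261.
u' = -0.8261 × 3.00 × 10^8 m/s.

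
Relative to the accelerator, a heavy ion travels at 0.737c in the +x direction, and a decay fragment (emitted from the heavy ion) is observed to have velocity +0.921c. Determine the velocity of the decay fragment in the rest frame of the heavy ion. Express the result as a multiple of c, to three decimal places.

+0.573c

Invert the composition law: u' = (u − v)/(1 − uv/c²).
u' = (0.921 − 0.737) / (1 − (0.921)(0.737)) = 0.1840/0.3212 = 0.5728.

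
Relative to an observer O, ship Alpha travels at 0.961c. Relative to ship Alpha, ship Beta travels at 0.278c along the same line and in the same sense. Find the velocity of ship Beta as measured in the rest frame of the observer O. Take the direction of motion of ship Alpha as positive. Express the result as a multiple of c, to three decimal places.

With v = 0.961 and u' = 0.278 (in units of c),
u = (u' + v)/(1 + u'v/c²):
u = (0.278 + 0.961) / (1 + 0.278·0.961) = 1.2390/1.2672 = 0.9778
(Galilean addition would give +1.239c, exceeding c.)

0.978c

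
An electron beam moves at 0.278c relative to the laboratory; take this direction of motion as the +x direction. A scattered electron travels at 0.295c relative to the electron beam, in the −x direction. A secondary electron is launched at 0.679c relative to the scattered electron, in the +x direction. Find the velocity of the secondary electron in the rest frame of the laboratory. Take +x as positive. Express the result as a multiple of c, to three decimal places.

+0.669c

Apply u = (u' + v)/(1 + u'v/c²) successively, working outward toward the laboratory.
Start: velocity of the electron beam relative to the laboratory = 0.2780c.
Compose with the scattered electron (u' = -0.295 in the electron beam frame): u_1 = (-0.295 + 0.278) / (1 + (-0.295)·0.278) = -0.0170/0.9180 = -0.0185.
Compose with the secondary electron (u' = 0.679 in the scattered electron frame): u_2 = (0.679 + (-0.019)) / (1 + 0.679·(-0.019)) = 0.6605/0.9874 = 0.6689.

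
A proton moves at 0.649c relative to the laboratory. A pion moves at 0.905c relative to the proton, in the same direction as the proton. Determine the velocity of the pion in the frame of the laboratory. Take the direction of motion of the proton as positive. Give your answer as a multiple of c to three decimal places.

With v = 0.649 and u' = 0.905 (in units of c),
u = (u' + v)/(1 + u'v/c²):
u = (0.905 + 0.649) / (1 + 0.905·0.649) = 1.5540/1.5873 = 0.9790
(Galilean addition would give +1.554c, exceeding c.)

0.979c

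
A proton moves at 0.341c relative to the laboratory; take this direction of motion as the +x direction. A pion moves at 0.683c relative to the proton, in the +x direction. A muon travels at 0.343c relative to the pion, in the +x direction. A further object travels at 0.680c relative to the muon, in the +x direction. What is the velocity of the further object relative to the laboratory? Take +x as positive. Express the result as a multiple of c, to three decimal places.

Apply u = (u' + v)/(1 + u'v/c²) successively, working outward toward the laboratory.
Start: velocity of the proton relative to the laboratory = 0.3410c.
Compose with the pion (u' = 0.683 in the proton frame): u_1 = (0.683 + 0.341) / (1 + 0.683·0.341) = 1.0240/1.2329 = 0.8306.
Compose with the muon (u' = 0.343 in the pion frame): u_2 = (0.343 + 0.831) / (1 + 0.343·0.831) = 1.1736/1.2849 = 0.9134.
Compose with the further object (u' = 0.680 in the muon frame): u_3 = (0.680 + 0.913) / (1 + 0.680·0.913) = 1.5934/1.6211 = 0.9829.

0.983c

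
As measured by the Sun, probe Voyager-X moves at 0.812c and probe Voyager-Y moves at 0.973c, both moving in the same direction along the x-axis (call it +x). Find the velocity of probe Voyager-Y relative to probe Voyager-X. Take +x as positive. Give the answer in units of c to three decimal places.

+0.767c

β_A = 0.812, β_B = 0.973.
Transform to A's frame with the inverse velocity-addition law: u' = (u − v)/(1 − uv/c²), taking u = β_B and v = β_A.
u' = (0.973 − 0.812) / (1 − (0.812)(0.973)) = 0.1610/0.2099 = 0.7669.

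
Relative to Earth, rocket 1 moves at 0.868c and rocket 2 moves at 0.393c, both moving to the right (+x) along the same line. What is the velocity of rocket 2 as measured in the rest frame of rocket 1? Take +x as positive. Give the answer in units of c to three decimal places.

β_A = 0.868, β_B = 0.393.
Transform to A's frame with the inverse velocity-addition law: u' = (u − v)/(1 − uv/c²), taking u = β_B and v = β_A.
u' = (0.393 − 0.868) / (1 − (0.868)(0.393)) = -0.4750/0.6589 = -0.7209.

-0.721c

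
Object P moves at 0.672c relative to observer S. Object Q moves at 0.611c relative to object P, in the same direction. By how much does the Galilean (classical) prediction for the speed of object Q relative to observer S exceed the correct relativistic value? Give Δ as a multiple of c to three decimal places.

Galilean: u_cl = 0.611 + 0.672 = 1.2830.
Relativistic: u_rel = (0.611 + 0.672) / (1 + 0.611·0.672) = 1.2830/1.4106 = 0.9095.
Δ = 1.2830 − 0.9095 = 0.3735.
(The classical prediction exceeds c; the relativistic result does not.)

Δ = 0.373c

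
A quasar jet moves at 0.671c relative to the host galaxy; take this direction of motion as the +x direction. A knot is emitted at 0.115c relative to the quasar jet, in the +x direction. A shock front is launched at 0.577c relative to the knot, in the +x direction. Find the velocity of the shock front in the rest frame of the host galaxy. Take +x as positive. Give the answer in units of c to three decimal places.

Apply u = (u' + v)/(1 + u'v/c²) successively, working outward toward the host galaxy.
Start: velocity of the quasar jet relative to the host galaxy = 0.6710c.
Compose with the knot (u' = 0.115 in the quasar jet frame): u_1 = (0.115 + 0.671) / (1 + 0.115·0.671) = 0.7860/1.0772 = 0.7297.
Compose with the shock front (u' = 0.577 in the knot frame): u_2 = (0.577 + 0.730) / (1 + 0.577·0.730) = 1.3067/1.4210 = 0.9195.

0.920c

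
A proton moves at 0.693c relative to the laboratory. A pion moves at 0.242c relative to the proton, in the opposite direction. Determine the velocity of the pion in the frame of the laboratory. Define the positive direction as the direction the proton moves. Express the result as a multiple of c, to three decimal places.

With v = 0.693 and u' = -0.242 (in units of c),
u = (u' + v)/(1 + u'v/c²):
u = (-0.242 + 0.693) / (1 + (-0.242)·0.693) = 0.4510/0.8323 = 0.5419
(Galilean addition would give +0.451c.)

+0.542c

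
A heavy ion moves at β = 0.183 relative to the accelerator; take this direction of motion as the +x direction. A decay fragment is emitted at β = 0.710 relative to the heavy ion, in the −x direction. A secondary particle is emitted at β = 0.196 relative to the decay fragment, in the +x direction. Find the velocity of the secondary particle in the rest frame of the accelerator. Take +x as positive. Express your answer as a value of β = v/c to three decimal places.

Apply u = (u' + v)/(1 + u'v/c²) successively, working outward toward the accelerator.
Start: velocity of the heavy ion relative to the accelerator = 0.1830c.
Compose with the decay fragment (u' = -0.710 in the heavy ion frame): u_1 = (-0.710 + 0.183) / (1 + (-0.710)·0.183) = -0.5270/0.8701 = -0.6057.
Compose with the secondary particle (u' = 0.196 in the decay fragment frame): u_2 = (0.196 + (-0.606)) / (1 + 0.196·(-0.606)) = -0.4097/0.8813 = -0.4649.

β = -0.465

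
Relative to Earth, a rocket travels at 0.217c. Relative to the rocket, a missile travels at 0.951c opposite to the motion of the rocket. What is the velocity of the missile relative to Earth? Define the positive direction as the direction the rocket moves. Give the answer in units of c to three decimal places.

With v = 0.217 and u' = -0.951 (in units of c),
u = (u' + v)/(1 + u'v/c²):
u = (-0.951 + 0.217) / (1 + (-0.951)·0.217) = -0.7340/0.7936 = -0.9249
(Galilean addition would give -0.734c.)

-0.925c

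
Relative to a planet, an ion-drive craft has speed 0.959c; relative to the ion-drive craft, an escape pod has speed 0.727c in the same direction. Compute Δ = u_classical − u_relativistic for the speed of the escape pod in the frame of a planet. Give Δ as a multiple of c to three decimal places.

Galilean: u_cl = 0.727 + 0.959 = 1.6860.
Relativistic: u_rel = (0.727 + 0.959) / (1 + 0.727·0.959) = 1.6860/1.6972 = 0.9934.
Δ = 1.6860 − 0.9934 = 0.6926.
(The classical prediction exceeds c; the relativistic result does not.)

Δ = 0.693c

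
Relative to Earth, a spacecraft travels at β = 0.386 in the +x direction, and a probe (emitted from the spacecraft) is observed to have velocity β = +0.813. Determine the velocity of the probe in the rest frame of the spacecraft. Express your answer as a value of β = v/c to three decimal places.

Invert the composition law: u' = (u − v)/(1 − uv/c²).
u' = (0.813 − 0.386) / (1 − (0.813)(0.386)) = 0.4270/0.6862 = 0.6223.

β = +0.622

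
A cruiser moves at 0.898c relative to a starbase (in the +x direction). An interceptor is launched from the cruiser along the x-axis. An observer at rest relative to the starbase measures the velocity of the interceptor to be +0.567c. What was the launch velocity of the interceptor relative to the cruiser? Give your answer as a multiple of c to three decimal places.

-0.674c

Invert the composition law: u' = (u − v)/(1 − uv/c²).
u' = (0.567 − 0.898) / (1 − (0.567)(0.898)) = -0.3310/0.4908 = -0.6744.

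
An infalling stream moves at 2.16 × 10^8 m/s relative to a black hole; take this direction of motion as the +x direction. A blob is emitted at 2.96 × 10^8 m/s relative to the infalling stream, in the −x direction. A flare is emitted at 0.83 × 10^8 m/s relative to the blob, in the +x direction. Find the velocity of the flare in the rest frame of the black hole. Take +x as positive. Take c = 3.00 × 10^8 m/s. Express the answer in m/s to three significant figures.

Apply u = (u' + v)/(1 + u'v/c²) successively, working outward toward the black hole.
(Dividing each given speed by c = 3.00 × 10^8 m/s to work in units of c.)
Start: velocity of the infalling stream relative to the black hole = 0.7200c.
Compose with the blob (u' = -0.987 in the infalling stream frame): u_1 = (-0.987 + 0.720) / (1 + (-0.987)·0.720) = -0.2667/0.2896 = -0.9208.
Compose with the flare (u' = 0.277 in the blob frame): u_2 = (0.277 + (-0.921)) / (1 + 0.277·(-0.921)) = -0.6441/0.7452 = -0.8643.
So u = -0.8643 × 3.00 × 10^8 m/s.

-2.59 × 10^8 m/s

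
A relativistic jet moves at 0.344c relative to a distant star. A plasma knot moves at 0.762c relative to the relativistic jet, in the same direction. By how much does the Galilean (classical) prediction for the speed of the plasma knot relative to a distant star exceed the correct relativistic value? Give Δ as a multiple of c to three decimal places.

Galilean: u_cl = 0.762 + 0.344 = 1.1060.
Relativistic: u_rel = (0.762 + 0.344) / (1 + 0.762·0.344) = 1.1060/1.2621 = 0.8763.
Δ = 1.1060 − 0.8763 = 0.2297.
(The classical prediction exceeds c; the relativistic result does not.)

Δ = 0.230c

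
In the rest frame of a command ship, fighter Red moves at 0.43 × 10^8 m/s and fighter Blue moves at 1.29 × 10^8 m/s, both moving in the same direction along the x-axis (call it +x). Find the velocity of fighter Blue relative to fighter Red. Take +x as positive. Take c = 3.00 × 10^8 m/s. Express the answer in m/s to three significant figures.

+9.16 × 10^7 m/s

β_A = 0.143, β_B = 0.430 (dividing each by c = 3.00 × 10^8 m/s).
Transform to A's frame with the inverse velocity-addition law: u' = (u − v)/(1 − uv/c²), taking u = β_B and v = β_A.
u' = (0.430 − 0.143) / (1 − (0.143)(0.430)) = 0.2867/0.9384 = 0.3055.
u' = 0.3055 × 3.00 × 10^8 m/s.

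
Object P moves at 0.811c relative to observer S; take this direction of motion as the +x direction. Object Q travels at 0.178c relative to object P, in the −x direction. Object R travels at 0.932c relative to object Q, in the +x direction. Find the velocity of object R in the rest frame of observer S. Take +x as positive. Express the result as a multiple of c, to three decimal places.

+0.990c

Apply u = (u' + v)/(1 + u'v/c²) successively, working outward toward observer S.
Start: velocity of object P relative to observer S = 0.8110c.
Compose with object Q (u' = -0.178 in object P frame): u_1 = (-0.178 + 0.811) / (1 + (-0.178)·0.811) = 0.6330/0.8556 = 0.7398.
Compose with object R (u' = 0.932 in object Q frame): u_2 = (0.932 + 0.740) / (1 + 0.932·0.740) = 1.6718/1.6895 = 0.9895.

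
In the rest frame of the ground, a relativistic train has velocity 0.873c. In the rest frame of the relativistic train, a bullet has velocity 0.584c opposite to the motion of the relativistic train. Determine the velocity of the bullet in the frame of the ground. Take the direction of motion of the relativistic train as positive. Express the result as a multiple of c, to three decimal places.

With v = 0.873 and u' = -0.584 (in units of c),
u = (u' + v)/(1 + u'v/c²):
u = (-0.584 + 0.873) / (1 + (-0.584)·0.873) = 0.2890/0.4902 = 0.5896

+0.590c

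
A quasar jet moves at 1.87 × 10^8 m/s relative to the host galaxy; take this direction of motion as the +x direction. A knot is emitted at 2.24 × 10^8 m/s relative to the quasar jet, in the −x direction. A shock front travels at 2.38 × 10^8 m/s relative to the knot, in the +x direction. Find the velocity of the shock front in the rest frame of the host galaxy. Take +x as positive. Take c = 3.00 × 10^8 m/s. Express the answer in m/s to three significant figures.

+2.07 × 10^8 m/s

Apply u = (u' + v)/(1 + u'v/c²) successively, working outward toward the host galaxy.
(Dividing each given speed by c = 3.00 × 10^8 m/s to work in units of c.)
Start: velocity of the quasar jet relative to the host galaxy = 0.6233c.
Compose with the knot (u' = -0.747 in the quasar jet frame): u_1 = (-0.747 + 0.623) / (1 + (-0.747)·0.623) = -0.1233/0.5346 = -0.2307.
Compose with the shock front (u' = 0.793 in the knot frame): u_2 = (0.793 + (-0.231)) / (1 + 0.793·(-0.231)) = 0.5626/0.8170 = 0.6887.
So u = 0.6887 × 3.00 × 10^8 m/s.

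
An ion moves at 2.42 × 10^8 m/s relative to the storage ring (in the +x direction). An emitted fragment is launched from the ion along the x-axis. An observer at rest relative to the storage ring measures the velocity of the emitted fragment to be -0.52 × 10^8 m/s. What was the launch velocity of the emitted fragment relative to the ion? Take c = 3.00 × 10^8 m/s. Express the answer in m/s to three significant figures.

-2.58 × 10^8 m/s

v = 0.807c, u = -0.173c.
Invert the composition law: u' = (u − v)/(1 − uv/c²).
u' = (-0.173 − 0.807) / (1 − (-0.173)(0.807)) = -0.9800/1.1398 = -0.8598.
u' = -0.8598 × 3.00 × 10^8 m/s.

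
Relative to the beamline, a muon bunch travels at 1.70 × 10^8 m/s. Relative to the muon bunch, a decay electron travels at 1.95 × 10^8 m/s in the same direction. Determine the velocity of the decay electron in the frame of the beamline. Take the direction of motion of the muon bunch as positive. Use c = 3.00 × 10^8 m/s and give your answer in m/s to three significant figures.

In units of c (dividing by 3.00 × 10^8 m/s): v = 0.567, u' = 0.650.
u = (u' + v)/(1 + u'v/c²):
u = (0.650 + 0.567) / (1 + 0.650·0.567) = 1.2167/1.3683 = 0.8892
Converting back: u = 0.8892 × 3.00 × 10^8 m/s.

2.67 × 10^8 m/s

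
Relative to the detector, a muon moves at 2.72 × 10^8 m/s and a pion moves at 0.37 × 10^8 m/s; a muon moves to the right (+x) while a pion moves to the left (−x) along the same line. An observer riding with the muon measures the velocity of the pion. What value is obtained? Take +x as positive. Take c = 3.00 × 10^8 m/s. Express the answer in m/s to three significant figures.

β_A = 0.907, β_B = -0.123 (dividing each by c = 3.00 × 10^8 m/s).
Transform to A's frame with the inverse velocity-addition law: u' = (u − v)/(1 − uv/c²), taking u = β_B and v = β_A.
u' = (-0.123 − 0.907) / (1 − (0.907)(-0.123)) = -1.0300/1.1118 = -0.9264.
u' = -0.9264 × 3.00 × 10^8 m/s.

-2.78 × 10^8 m/s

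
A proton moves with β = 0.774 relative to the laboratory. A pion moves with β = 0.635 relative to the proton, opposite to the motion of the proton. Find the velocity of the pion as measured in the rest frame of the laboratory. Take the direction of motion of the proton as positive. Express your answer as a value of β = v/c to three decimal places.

With v = 0.774 and u' = -0.635 (in units of c),
u = (u' + v)/(1 + u'v/c²):
u = (-0.635 + 0.774) / (1 + (-0.635)·0.774) = 0.1390/0.5085 = 0.2733

β = +0.273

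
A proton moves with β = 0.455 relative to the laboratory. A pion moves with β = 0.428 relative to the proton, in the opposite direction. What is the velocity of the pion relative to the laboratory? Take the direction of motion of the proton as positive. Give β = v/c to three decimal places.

With v = 0.455 and u' = -0.428 (in units of c),
u = (u' + v)/(1 + u'v/c²):
u = (-0.428 + 0.455) / (1 + (-0.428)·0.455) = 0.0270/0.8053 = 0.0335
(Galilean addition would give +0.027c.)

β = +0.034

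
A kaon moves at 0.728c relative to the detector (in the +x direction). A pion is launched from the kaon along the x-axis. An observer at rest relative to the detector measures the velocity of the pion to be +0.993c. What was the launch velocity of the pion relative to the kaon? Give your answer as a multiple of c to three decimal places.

+0.956c

Invert the composition law: u' = (u − v)/(1 − uv/c²).
u' = (0.993 − 0.728) / (1 − (0.993)(0.728)) = 0.2650/0.2771 = 0.9563.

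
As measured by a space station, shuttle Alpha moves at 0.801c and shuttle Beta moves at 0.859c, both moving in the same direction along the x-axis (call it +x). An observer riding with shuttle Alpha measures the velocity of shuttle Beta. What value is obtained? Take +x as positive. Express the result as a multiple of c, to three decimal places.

+0.186c

β_A = 0.801, β_B = 0.859.
Transform to A's frame with the inverse velocity-addition law: u' = (u − v)/(1 − uv/c²), taking u = β_B and v = β_A.
u' = (0.859 − 0.801) / (1 − (0.801)(0.859)) = 0.0580/0.3119 = 0.1859.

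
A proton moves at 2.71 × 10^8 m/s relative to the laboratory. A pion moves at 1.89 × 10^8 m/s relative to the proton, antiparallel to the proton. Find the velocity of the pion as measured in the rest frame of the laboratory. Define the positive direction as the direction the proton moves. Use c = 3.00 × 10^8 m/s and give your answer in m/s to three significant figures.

In units of c (dividing by 3.00 × 10^8 m/s): v = 0.903, u' = -0.630.
u = (u' + v)/(1 + u'v/c²):
u = (-0.630 + 0.903) / (1 + (-0.630)·0.903) = 0.2733/0.4309 = 0.6343
(Galilean addition would give +0.273c.)
Converting back: u = 0.6343 × 3.00 × 10^8 m/s.

+1.90 × 10^8 m/s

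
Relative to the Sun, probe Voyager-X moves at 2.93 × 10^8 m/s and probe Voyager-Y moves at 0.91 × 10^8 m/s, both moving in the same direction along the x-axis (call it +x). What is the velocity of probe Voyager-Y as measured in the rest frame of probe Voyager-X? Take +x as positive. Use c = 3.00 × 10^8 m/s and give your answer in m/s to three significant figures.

β_A = 0.977, β_B = 0.303 (dividing each by c = 3.00 × 10^8 m/s).
Transform to A's frame with the inverse velocity-addition law: u' = (u − v)/(1 − uv/c²), taking u = β_B and v = β_A.
u' = (0.303 − 0.977) / (1 − (0.977)(0.303)) = -0.6733/0.7037 = -0.9568.
u' = -0.9568 × 3.00 × 10^8 m/s.

-2.87 × 10^8 m/s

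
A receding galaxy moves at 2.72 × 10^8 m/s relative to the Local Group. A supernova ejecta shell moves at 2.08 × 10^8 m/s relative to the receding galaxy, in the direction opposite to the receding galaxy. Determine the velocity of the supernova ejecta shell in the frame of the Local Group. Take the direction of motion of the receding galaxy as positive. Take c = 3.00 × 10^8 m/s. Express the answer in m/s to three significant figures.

+1.72 × 10^8 m/s

In units of c (dividing by 3.00 × 10^8 m/s): v = 0.907, u' = -0.693.
u = (u' + v)/(1 + u'v/c²):
u = (-0.693 + 0.907) / (1 + (-0.693)·0.907) = 0.2133/0.3714 = 0.5744
(Galilean addition would give +0.213c.)
Converting back: u = 0.5744 × 3.00 × 10^8 m/s.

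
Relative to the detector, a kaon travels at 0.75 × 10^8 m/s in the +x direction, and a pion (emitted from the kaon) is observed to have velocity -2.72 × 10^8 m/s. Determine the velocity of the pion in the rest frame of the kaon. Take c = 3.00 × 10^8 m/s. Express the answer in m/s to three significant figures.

v = 0.250c, u = -0.907c.
Invert the composition law: u' = (u − v)/(1 − uv/c²).
u' = (-0.907 − 0.250) / (1 − (-0.907)(0.250)) = -1.1567/1.2267 = -0.9429.
u' = -0.9429 × 3.00 × 10^8 m/s.

-2.83 × 10^8 m/s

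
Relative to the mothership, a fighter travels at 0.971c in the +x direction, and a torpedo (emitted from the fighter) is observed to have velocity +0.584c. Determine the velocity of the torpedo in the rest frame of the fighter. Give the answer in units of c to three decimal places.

Invert the composition law: u' = (u − v)/(1 − uv/c²).
u' = (0.584 − 0.971) / (1 − (0.584)(0.971)) = -0.3870/0.4329 = -0.8939.

-0.894c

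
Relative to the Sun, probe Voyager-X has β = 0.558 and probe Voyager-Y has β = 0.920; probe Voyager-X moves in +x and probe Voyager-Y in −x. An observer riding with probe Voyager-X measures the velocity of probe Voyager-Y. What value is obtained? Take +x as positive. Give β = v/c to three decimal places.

β_A = 0.558, β_B = -0.920.
Transform to A's frame with the inverse velocity-addition law: u' = (u − v)/(1 − uv/c²), taking u = β_B and v = β_A.
u' = (-0.920 − 0.558) / (1 − (0.558)(-0.920)) = -1.4780/1.5134 = -0.9766.

β = -0.977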